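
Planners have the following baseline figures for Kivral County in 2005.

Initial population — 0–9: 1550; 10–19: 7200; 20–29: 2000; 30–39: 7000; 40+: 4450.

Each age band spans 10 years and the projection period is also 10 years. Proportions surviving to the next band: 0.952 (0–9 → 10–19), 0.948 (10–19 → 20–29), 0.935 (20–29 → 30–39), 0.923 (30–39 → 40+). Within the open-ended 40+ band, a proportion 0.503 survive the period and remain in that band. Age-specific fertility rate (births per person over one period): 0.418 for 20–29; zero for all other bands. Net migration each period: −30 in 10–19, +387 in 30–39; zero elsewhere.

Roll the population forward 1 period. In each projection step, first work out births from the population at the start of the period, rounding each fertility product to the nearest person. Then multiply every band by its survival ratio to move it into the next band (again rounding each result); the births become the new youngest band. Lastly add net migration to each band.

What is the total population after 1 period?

Period 1.
Births: 2000 × 0.418 = 836
10–19: 1550 × 0.952 = 1476
20–29: 7200 × 0.948 = 6826
30–39: 2000 × 0.935 = 1870
40+: 7000 × 0.923 + 4450 × 0.503 = 6461 + 2238 = 8699
Net migration: 10–19 − 30 → 1446; 30–39 + 387 → 2257
→ [836, 1446, 6826, 2257, 8699]
Total after period 1: 836 + 1446 + 6826 + 2257 + 8699 = 20064

20064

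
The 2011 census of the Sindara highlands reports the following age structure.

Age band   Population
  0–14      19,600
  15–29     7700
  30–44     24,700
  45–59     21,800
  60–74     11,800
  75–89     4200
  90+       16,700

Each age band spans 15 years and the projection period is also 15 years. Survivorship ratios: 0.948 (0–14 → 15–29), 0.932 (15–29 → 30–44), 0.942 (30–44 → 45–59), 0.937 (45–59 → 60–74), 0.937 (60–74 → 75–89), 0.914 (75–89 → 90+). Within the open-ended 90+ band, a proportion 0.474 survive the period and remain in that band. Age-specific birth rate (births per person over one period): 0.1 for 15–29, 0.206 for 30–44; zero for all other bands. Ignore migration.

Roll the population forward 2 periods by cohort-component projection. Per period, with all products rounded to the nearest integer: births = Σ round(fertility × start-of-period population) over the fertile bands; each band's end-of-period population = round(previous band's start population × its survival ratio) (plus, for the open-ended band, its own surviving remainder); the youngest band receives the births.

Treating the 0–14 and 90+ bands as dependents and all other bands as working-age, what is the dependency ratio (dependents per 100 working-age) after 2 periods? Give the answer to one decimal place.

26.9

Let group 1 be 0–14 through group 7 = 90+.
[period 1]
Births: 7700 × 0.1 = 770 ; 24700 × 0.206 = 5088 → 5858
Group 2: 19600 × 0.948 = 18581
Group 3: 7700 × 0.932 = 7176
Group 4: 24700 × 0.942 = 23267
Group 5: 21800 × 0.937 = 20427
Group 6: 11800 × 0.937 = 11057
Group 7: 4200 × 0.914 + 16700 × 0.474 = 3839 + 7916 = 11755
Giving 5858 / 18581 / 7176 / 23267 / 20427 / 11057 / 11755.
[period 2]
Births: 18581 × 0.1 = 1858 ; 7176 × 0.206 = 1478 → 3336
Group 2: 5858 × 0.948 = 5553
Group 3: 18581 × 0.932 = 17317
Group 4: 7176 × 0.942 = 6760
Group 5: 23267 × 0.937 = 21801
Group 6: 20427 × 0.937 = 19140
Group 7: 11057 × 0.914 + 11755 × 0.474 = 10106 + 5572 = 15678
Giving 3336 / 5553 / 17317 / 6760 / 21801 / 19140 / 15678.
Dependents (band 0–14 + band 90+) = 3336 + 15678 = 19014; working-age = 70571; ratio = 19014/70571 × 100 = 26.9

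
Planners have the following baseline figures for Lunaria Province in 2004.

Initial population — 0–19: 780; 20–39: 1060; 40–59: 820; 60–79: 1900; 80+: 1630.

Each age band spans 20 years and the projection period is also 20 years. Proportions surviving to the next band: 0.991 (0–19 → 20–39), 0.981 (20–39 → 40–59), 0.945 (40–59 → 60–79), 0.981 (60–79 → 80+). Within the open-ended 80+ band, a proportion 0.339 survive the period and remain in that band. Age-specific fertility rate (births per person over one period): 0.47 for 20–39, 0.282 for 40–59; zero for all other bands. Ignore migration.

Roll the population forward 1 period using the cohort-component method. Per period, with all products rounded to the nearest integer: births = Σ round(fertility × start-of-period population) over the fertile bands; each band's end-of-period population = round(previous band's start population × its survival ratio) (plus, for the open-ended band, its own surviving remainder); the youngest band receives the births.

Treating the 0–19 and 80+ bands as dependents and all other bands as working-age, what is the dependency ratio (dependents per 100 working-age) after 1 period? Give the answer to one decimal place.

— Period 1 —
Births: 1060 * 0.47 = 498, 820 * 0.282 = 231 → 729
20–39: 780 * 0.991 = 773
40–59: 1060 * 0.981 = 1040
60–79: 820 * 0.945 = 775
80+: 1900 * 0.981 + 1630 * 0.339 = 1864 + 553 = 2417
Population now: 0–19=729, 20–39=773, 40–59=1040, 60–79=775, 80+=2417
Dependents (band 0–19 + band 80+) = 729 + 2417 = 3146; working-age = 2588; ratio = 3146/2588 × 100 = 121.6

121.6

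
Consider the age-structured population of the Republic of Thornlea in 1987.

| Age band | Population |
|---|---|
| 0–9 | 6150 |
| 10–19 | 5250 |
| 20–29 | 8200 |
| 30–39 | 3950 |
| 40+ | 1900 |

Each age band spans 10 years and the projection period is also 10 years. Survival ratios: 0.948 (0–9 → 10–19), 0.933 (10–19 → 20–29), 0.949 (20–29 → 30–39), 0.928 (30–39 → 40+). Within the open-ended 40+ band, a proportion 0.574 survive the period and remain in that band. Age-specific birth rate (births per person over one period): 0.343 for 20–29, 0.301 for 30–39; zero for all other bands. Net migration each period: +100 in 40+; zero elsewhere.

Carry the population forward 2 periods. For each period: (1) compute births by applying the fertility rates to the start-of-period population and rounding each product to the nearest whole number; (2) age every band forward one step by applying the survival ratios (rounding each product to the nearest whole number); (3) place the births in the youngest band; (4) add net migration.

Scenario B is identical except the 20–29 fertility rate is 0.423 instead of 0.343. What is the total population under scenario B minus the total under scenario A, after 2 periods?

Numbering the bands 1..5 from youngest to oldest:
— Period 1 —
Births: 8200 * 0.343 = 2813 ; 3950 * 0.301 = 1189 ⇒ total 4002
Band 2: 6150 * 0.948 = 5830
Band 3: 5250 * 0.933 = 4898
Band 4: 8200 * 0.949 = 7782
Band 5: 3950 * 0.928 + 1900 * 0.574 = 3666 + 1091 = 4757
Net migration: Band 5 + 100 → 4857
Population now: 0–9=4002, 10–19=5830, 20–29=4898, 30–39=7782, 40+=4857
— Period 2 —
Births: 4898 * 0.343 = 1680 ; 7782 * 0.301 = 2342 ⇒ total 4022
Band 2: 4002 * 0.948 = 3794
Band 3: 5830 * 0.933 = 5439
Band 4: 4898 * 0.949 = 4648
Band 5: 7782 * 0.928 + 4857 * 0.574 = 7222 + 2788 = 10010
Net migration: Band 5 + 100 → 10110
Population now: 0–9=4022, 10–19=3794, 20–29=5439, 30–39=4648, 40+=10110
Scenario A total after 2 periods: 28013
Scenario B projection —
— Period 1 —
Births: 8200 * 0.423 = 3469 ; 3950 * 0.301 = 1189 ⇒ total 4658
Band 2: 6150 * 0.948 = 5830
Band 3: 5250 * 0.933 = 4898
Band 4: 8200 * 0.949 = 7782
Band 5: 3950 * 0.928 + 1900 * 0.574 = 3666 + 1091 = 4757
Net migration: Band 5 + 100 → 4857
Population now: 0–9=4658, 10–19=5830, 20–29=4898, 30–39=7782, 40+=4857
— Period 2 —
Births: 4898 * 0.423 = 2072 ; 7782 * 0.301 = 2342 ⇒ total 4414
Band 2: 4658 * 0.948 = 4416
Band 3: 5830 * 0.933 = 5439
Band 4: 4898 * 0.949 = 4648
Band 5: 7782 * 0.928 + 4857 * 0.574 = 7222 + 2788 = 10010
Net migration: Band 5 + 100 → 10110
Population now: 0–9=4414, 10–19=4416, 20–29=5439, 30–39=4648, 40+=10110
Scenario B total after 2 periods: 29027
Difference B − A = 29027 − 28013 = 1014

1014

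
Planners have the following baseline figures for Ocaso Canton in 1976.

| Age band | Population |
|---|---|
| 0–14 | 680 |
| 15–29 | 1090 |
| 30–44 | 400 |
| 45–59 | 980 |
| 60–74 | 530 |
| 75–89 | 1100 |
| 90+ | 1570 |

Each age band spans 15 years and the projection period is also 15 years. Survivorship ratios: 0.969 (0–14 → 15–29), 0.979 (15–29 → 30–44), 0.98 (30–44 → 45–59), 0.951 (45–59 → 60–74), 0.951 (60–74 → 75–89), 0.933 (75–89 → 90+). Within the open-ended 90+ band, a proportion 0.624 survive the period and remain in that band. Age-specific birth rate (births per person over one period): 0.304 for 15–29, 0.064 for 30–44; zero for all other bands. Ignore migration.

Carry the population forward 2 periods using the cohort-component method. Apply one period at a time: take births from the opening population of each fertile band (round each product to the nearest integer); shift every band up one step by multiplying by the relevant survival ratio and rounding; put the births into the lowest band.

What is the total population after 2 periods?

5286

Call the bands 1 to 7, youngest first.
Period 1:
Births: 1090 * 0.304 = 331 ; 400 * 0.064 = 26 ⇒ total 357
Band 2: 680 * 0.969 = 659
Band 3: 1090 * 0.979 = 1067
Band 4: 400 * 0.98 = 392
Band 5: 980 * 0.951 = 932
Band 6: 530 * 0.951 = 504
Band 7: 1100 * 0.933 + 1570 * 0.624 = 1026 + 980 = 2006
Population now: 0–14=357, 15–29=659, 30–44=1067, 45–59=392, 60–74=932, 75–89=504, 90+=2006
Period 2:
Births: 659 * 0.304 = 200 ; 1067 * 0.064 = 68 ⇒ total 268
Band 2: 357 * 0.969 = 346
Band 3: 659 * 0.979 = 645
Band 4: 1067 * 0.98 = 1046
Band 5: 392 * 0.951 = 373
Band 6: 932 * 0.951 = 886
Band 7: 504 * 0.933 + 2006 * 0.624 = 470 + 1252 = 1722
Population now: 0–14=268, 15–29=346, 30–44=645, 45–59=1046, 60–74=373, 75–89=886, 90+=1722
Total after period 2: 268 + 346 + 645 + 1046 + 373 + 886 + 1722 = 5286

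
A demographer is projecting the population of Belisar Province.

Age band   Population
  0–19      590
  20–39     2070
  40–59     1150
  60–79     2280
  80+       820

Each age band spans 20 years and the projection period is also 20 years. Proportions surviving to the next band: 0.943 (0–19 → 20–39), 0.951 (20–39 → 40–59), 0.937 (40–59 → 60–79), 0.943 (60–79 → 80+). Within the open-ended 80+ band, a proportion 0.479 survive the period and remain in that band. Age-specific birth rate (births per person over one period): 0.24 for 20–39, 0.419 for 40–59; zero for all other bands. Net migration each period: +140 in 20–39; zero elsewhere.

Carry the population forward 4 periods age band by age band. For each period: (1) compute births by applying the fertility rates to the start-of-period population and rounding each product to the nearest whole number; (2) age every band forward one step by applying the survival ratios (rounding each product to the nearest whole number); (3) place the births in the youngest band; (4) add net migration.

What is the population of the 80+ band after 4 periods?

1931

[period 1]
Births: 2070 * 0.24 = 497, 1150 * 0.419 = 482 ⇒ total 979
20–39: 590 * 0.943 = 556
40–59: 2070 * 0.951 = 1969
60–79: 1150 * 0.937 = 1078
80+: 2280 * 0.943 + 820 * 0.479 = 2150 + 393 = 2543
Net migration: 20–39 + 140 → 696
End of period: [979, 696, 1969, 1078, 2543]
[period 2]
Births: 696 * 0.24 = 167, 1969 * 0.419 = 825 ⇒ total 992
20–39: 979 * 0.943 = 923
40–59: 696 * 0.951 = 662
60–79: 1969 * 0.937 = 1845
80+: 1078 * 0.943 + 2543 * 0.479 = 1017 + 1218 = 2235
Net migration: 20–39 + 140 → 1063
End of period: [992, 1063, 662, 1845, 2235]
[period 3]
Births: 1063 * 0.24 = 255, 662 * 0.419 = 277 ⇒ total 532
20–39: 992 * 0.943 = 935
40–59: 1063 * 0.951 = 1011
60–79: 662 * 0.937 = 620
80+: 1845 * 0.943 + 2235 * 0.479 = 1740 + 1071 = 2811
Net migration: 20–39 + 140 → 1075
End of period: [532, 1075, 1011, 620, 2811]
[period 4]
Births: 1075 * 0.24 = 258, 1011 * 0.419 = 424 ⇒ total 682
20–39: 532 * 0.943 = 502
40–59: 1075 * 0.951 = 1022
60–79: 1011 * 0.937 = 947
80+: 620 * 0.943 + 2811 * 0.479 = 585 + 1346 = 1931
Net migration: 20–39 + 140 → 642
End of period: [682, 642, 1022, 947, 1931]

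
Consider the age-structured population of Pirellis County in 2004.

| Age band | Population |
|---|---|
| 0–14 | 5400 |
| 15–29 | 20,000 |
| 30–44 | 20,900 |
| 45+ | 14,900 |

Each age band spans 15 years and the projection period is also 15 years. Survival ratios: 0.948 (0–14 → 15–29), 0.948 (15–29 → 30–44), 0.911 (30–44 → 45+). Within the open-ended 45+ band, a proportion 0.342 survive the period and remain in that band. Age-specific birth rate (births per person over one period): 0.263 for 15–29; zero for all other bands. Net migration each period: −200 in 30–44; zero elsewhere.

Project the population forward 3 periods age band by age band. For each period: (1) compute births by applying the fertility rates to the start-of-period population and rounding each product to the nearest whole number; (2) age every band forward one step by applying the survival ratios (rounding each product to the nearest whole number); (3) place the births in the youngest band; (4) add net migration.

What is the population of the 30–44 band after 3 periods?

4527

Call the bands 1 to 4, youngest first.
[period 1]
Births: 20000 × 0.263 = 5260
Band 2: 5400 × 0.948 = 5119
Band 3: 20000 × 0.948 = 18960
Band 4: 20900 × 0.911 + 14900 × 0.342 = 19040 + 5096 = 24136
Net migration: Band 3 − 200 → 18760
→ [5260, 5119, 18760, 24136]
[period 2]
Births: 5119 × 0.263 = 1346
Band 2: 5260 × 0.948 = 4986
Band 3: 5119 × 0.948 = 4853
Band 4: 18760 × 0.911 + 24136 × 0.342 = 17090 + 8255 = 25345
Net migration: Band 3 − 200 → 4653
→ [1346, 4986, 4653, 25345]
[period 3]
Births: 4986 × 0.263 = 1311
Band 2: 1346 × 0.948 = 1276
Band 3: 4986 × 0.948 = 4727
Band 4: 4653 × 0.911 + 25345 × 0.342 = 4239 + 8668 = 12907
Net migration: Band 3 − 200 → 4527
→ [1311, 1276, 4527, 12907]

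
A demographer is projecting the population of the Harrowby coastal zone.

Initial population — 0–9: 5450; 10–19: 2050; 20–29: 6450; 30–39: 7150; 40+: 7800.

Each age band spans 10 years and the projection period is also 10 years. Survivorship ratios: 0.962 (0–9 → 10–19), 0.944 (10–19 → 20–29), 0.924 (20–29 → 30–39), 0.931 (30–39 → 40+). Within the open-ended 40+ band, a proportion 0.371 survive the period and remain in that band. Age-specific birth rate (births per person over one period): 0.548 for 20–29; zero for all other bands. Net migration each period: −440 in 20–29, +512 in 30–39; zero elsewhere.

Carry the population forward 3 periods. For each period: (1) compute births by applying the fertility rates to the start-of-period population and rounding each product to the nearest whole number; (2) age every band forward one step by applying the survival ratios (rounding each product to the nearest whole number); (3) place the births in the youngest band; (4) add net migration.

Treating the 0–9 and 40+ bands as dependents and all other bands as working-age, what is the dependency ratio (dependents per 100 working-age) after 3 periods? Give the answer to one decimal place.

Period 1:
Births: 6450 × 0.548 = 3535
10–19: 5450 × 0.962 = 5243
20–29: 2050 × 0.944 = 1935
30–39: 6450 × 0.924 = 5960
40+: 7150 × 0.931 + 7800 × 0.371 = 6657 + 2894 = 9551
Net migration: 20–29 − 440 → 1495; 30–39 + 512 → 6472
End of period: [3535, 5243, 1495, 6472, 9551]
Period 2:
Births: 1495 × 0.548 = 819
10–19: 3535 × 0.962 = 3401
20–29: 5243 × 0.944 = 4949
30–39: 1495 × 0.924 = 1381
40+: 6472 × 0.931 + 9551 × 0.371 = 6025 + 3543 = 9568
Net migration: 20–29 − 440 → 4509; 30–39 + 512 → 1893
End of period: [819, 3401, 4509, 1893, 9568]
Period 3:
Births: 4509 × 0.548 = 2471
10–19: 819 × 0.962 = 788
20–29: 3401 × 0.944 = 3211
30–39: 4509 × 0.924 = 4166
40+: 1893 × 0.931 + 9568 × 0.371 = 1762 + 3550 = 5312
Net migration: 20–29 − 440 → 2771; 30–39 + 512 → 4678
End of period: [2471, 788, 2771, 4678, 5312]
Dependents (band 0–9 + band 40+) = 2471 + 5312 = 7783; working-age = 8237; ratio = 7783/8237 × 100 = 94.5

94.5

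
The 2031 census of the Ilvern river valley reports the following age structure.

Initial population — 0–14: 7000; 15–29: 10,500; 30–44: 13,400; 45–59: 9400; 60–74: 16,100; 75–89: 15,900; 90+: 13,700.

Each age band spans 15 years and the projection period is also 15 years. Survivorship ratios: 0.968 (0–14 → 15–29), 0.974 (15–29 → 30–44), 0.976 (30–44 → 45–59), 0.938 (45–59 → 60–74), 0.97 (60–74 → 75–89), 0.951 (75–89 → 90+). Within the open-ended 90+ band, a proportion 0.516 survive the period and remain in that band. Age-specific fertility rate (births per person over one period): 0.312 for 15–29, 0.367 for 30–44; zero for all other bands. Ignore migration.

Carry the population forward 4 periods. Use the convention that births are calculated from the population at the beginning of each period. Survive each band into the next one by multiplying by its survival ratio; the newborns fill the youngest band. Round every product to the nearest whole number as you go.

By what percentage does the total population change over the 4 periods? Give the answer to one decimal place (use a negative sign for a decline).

-30.2

Call the groups 1 to 7, youngest first.
— Period 1 —
Births: 10500 * 0.312 = 3276, 13400 * 0.367 = 4918 → total 8194
Group 2: 7000 * 0.968 = 6776
Group 3: 10500 * 0.974 = 10227
Group 4: 13400 * 0.976 = 13078
Group 5: 9400 * 0.938 = 8817
Group 6: 16100 * 0.97 = 15617
Group 7: 15900 * 0.951 + 13700 * 0.516 = 15121 + 7069 = 22190
→ [8194, 6776, 10227, 13078, 8817, 15617, 22190]
— Period 2 —
Births: 6776 * 0.312 = 2114, 10227 * 0.367 = 3753 → total 5867
Group 2: 8194 * 0.968 = 7932
Group 3: 6776 * 0.974 = 6600
Group 4: 10227 * 0.976 = 9982
Group 5: 13078 * 0.938 = 12267
Group 6: 8817 * 0.97 = 8552
Group 7: 15617 * 0.951 + 22190 * 0.516 = 14852 + 11450 = 26302
→ [5867, 7932, 6600, 9982, 12267, 8552, 26302]
— Period 3 —
Births: 7932 * 0.312 = 2475, 6600 * 0.367 = 2422 → total 4897
Group 2: 5867 * 0.968 = 5679
Group 3: 7932 * 0.974 = 7726
Group 4: 6600 * 0.976 = 6442
Group 5: 9982 * 0.938 = 9363
Group 6: 12267 * 0.97 = 11899
Group 7: 8552 * 0.951 + 26302 * 0.516 = 8133 + 13572 = 21705
→ [4897, 5679, 7726, 6442, 9363, 11899, 21705]
— Period 4 —
Births: 5679 * 0.312 = 1772, 7726 * 0.367 = 2835 → total 4607
Group 2: 4897 * 0.968 = 4740
Group 3: 5679 * 0.974 = 5531
Group 4: 7726 * 0.976 = 7541
Group 5: 6442 * 0.938 = 6043
Group 6: 9363 * 0.97 = 9082
Group 7: 11899 * 0.951 + 21705 * 0.516 = 11316 + 11200 = 22516
→ [4607, 4740, 5531, 7541, 6043, 9082, 22516]
Total: 86000 → 60060; change = -25940; percentage change = -30.2%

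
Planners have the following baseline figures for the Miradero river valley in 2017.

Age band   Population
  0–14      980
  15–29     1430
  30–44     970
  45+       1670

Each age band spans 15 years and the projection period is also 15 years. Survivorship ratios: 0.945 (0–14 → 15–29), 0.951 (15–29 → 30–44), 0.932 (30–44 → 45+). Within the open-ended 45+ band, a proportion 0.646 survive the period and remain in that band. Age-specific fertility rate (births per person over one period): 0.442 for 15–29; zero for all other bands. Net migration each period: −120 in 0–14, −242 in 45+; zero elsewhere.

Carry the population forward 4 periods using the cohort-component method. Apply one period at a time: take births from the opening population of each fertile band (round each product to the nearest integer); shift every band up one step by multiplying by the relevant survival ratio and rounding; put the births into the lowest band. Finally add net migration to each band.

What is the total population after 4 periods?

1809

(Bands numbered youngest = 1 to oldest = 4.)
[period 1]
Births: 1430 × 0.442 = 632
Band 2: 980 × 0.945 = 926
Band 3: 1430 × 0.951 = 1360
Band 4: 970 × 0.932 + 1670 × 0.646 = 904 + 1079 = 1983
Net migration: Band 1 − 120 → 512; Band 4 − 242 → 1741
→ [512, 926, 1360, 1741]
[period 2]
Births: 926 × 0.442 = 409
Band 2: 512 × 0.945 = 484
Band 3: 926 × 0.951 = 881
Band 4: 1360 × 0.932 + 1741 × 0.646 = 1268 + 1125 = 2393
Net migration: Band 1 − 120 → 289; Band 4 − 242 → 2151
→ [289, 484, 881, 2151]
[period 3]
Births: 484 × 0.442 = 214
Band 2: 289 × 0.945 = 273
Band 3: 484 × 0.951 = 460
Band 4: 881 × 0.932 + 2151 × 0.646 = 821 + 1390 = 2211
Net migration: Band 1 − 120 → 94; Band 4 − 242 → 1969
→ [94, 273, 460, 1969]
[period 4]
Births: 273 × 0.442 = 121
Band 2: 94 × 0.945 = 89
Band 3: 273 × 0.951 = 260
Band 4: 460 × 0.932 + 1969 × 0.646 = 429 + 1272 = 1701
Net migration: Band 1 − 120 → 1; Band 4 − 242 → 1459
→ [1, 89, 260, 1459]
Total after period 4: 1 + 89 + 260 + 1459 = 1809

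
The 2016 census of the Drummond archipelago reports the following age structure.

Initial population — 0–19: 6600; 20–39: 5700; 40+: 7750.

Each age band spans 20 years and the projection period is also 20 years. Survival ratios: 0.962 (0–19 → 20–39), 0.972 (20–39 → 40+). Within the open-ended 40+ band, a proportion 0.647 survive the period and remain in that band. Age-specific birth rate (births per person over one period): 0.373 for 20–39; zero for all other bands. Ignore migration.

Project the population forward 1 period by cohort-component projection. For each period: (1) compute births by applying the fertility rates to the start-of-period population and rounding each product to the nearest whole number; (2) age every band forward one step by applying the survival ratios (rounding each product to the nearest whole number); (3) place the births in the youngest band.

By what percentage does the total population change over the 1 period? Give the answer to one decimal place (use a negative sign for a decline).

Call the bands 1 to 3, youngest first.
Period 1.
Births: 5700 × 0.373 = 2126
Band 2: 6600 × 0.962 = 6349
Band 3: 5700 × 0.972 + 7750 × 0.647 = 5540 + 5014 = 10554
Population now: 0–19=2126, 20–39=6349, 40+=10554
Total: 20050 → 19029; change = -1021; percentage change = -5.1%

-5.1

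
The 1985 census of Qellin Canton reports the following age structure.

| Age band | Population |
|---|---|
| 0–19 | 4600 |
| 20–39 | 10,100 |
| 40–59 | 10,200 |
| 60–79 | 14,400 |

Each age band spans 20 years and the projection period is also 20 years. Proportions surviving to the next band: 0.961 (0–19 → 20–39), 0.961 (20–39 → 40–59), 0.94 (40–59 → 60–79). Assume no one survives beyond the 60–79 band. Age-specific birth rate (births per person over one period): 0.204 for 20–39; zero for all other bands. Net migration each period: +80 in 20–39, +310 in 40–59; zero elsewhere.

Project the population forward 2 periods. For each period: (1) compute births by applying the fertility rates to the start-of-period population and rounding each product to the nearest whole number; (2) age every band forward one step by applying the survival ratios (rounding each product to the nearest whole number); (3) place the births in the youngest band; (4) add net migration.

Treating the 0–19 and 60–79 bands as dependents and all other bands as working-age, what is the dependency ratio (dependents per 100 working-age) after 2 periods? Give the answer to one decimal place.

Period 1:
Births: 10100 × 0.204 = 2060
20–39: 4600 × 0.961 = 4421
40–59: 10100 × 0.961 = 9706
60–79: 10200 × 0.94 = 9588
Net migration: 20–39 + 80 → 4501; 40–59 + 310 → 10016
End of period: [2060, 4501, 10016, 9588]
Period 2:
Births: 4501 × 0.204 = 918
20–39: 2060 × 0.961 = 1980
40–59: 4501 × 0.961 = 4325
60–79: 10016 × 0.94 = 9415
Net migration: 20–39 + 80 → 2060; 40–59 + 310 → 4635
End of period: [918, 2060, 4635, 9415]
Dependents (band 0–19 + band 60–79) = 918 + 9415 = 10333; working-age = 6695; ratio = 10333/6695 × 100 = 154.3

154.3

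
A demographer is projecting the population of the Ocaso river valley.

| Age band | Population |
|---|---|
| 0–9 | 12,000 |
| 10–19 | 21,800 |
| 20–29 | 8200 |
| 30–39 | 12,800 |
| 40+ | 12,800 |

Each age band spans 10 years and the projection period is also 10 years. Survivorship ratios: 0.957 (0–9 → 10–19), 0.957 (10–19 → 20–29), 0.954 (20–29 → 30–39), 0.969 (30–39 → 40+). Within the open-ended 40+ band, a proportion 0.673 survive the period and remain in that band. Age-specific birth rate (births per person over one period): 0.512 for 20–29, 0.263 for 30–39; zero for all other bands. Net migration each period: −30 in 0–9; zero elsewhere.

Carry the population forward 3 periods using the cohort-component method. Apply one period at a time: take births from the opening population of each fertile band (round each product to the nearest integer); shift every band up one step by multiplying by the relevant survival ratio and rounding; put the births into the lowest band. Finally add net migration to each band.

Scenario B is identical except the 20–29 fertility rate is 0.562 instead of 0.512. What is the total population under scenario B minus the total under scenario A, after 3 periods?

Period 1:
Births: 8200 * 0.512 = 4198  |  12800 * 0.263 = 3366 → 7564
10–19: 12000 * 0.957 = 11484
20–29: 21800 * 0.957 = 20863
30–39: 8200 * 0.954 = 7823
40+: 12800 * 0.969 + 12800 * 0.673 = 12403 + 8614 = 21017
Net migration: 0–9 − 30 → 7534
End of period: [7534, 11484, 20863, 7823, 21017]
Period 2:
Births: 20863 * 0.512 = 10682  |  7823 * 0.263 = 2057 → 12739
10–19: 7534 * 0.957 = 7210
20–29: 11484 * 0.957 = 10990
30–39: 20863 * 0.954 = 19903
40+: 7823 * 0.969 + 21017 * 0.673 = 7580 + 14144 = 21724
Net migration: 0–9 − 30 → 12709
End of period: [12709, 7210, 10990, 19903, 21724]
Period 3:
Births: 10990 * 0.512 = 5627  |  19903 * 0.263 = 5234 → 10861
10–19: 12709 * 0.957 = 12163
20–29: 7210 * 0.957 = 6900
30–39: 10990 * 0.954 = 10484
40+: 19903 * 0.969 + 21724 * 0.673 = 19286 + 14620 = 33906
Net migration: 0–9 − 30 → 10831
End of period: [10831, 12163, 6900, 10484, 33906]
Scenario A total after 3 periods: 74284
Scenario B projection —
Period 1:
Births: 8200 * 0.562 = 4608  |  12800 * 0.263 = 3366 → 7974
10–19: 12000 * 0.957 = 11484
20–29: 21800 * 0.957 = 20863
30–39: 8200 * 0.954 = 7823
40+: 12800 * 0.969 + 12800 * 0.673 = 12403 + 8614 = 21017
Net migration: 0–9 − 30 → 7944
End of period: [7944, 11484, 20863, 7823, 21017]
Period 2:
Births: 20863 * 0.562 = 11725  |  7823 * 0.263 = 2057 → 13782
10–19: 7944 * 0.957 = 7602
20–29: 11484 * 0.957 = 10990
30–39: 20863 * 0.954 = 19903
40+: 7823 * 0.969 + 21017 * 0.673 = 7580 + 14144 = 21724
Net migration: 0–9 − 30 → 13752
End of period: [13752, 7602, 10990, 19903, 21724]
Period 3:
Births: 10990 * 0.562 = 6176  |  19903 * 0.263 = 5234 → 11410
10–19: 13752 * 0.957 = 13161
20–29: 7602 * 0.957 = 7275
30–39: 10990 * 0.954 = 10484
40+: 19903 * 0.969 + 21724 * 0.673 = 19286 + 14620 = 33906
Net migration: 0–9 − 30 → 11380
End of period: [11380, 13161, 7275, 10484, 33906]
Scenario B total after 3 periods: 76206
Difference B − A = 76206 − 74284 = 1922

1922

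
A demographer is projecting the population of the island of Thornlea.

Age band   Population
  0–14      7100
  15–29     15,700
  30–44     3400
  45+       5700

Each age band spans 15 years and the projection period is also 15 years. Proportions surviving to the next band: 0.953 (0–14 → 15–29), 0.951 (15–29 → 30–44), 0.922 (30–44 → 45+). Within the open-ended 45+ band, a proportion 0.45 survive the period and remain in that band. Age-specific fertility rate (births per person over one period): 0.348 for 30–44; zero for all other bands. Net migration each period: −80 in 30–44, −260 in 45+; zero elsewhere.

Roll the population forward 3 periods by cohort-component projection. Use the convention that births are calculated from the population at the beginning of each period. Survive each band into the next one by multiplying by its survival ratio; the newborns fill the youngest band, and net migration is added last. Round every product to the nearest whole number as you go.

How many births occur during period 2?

Period 1:
Births: 3400 × 0.348 = 1183
15–29: 7100 × 0.953 = 6766
30–44: 15700 × 0.951 = 14931
45+: 3400 × 0.922 + 5700 × 0.45 = 3135 + 2565 = 5700
Net migration: 30–44 − 80 → 14851; 45+ − 260 → 5440
Giving 1183 / 6766 / 14851 / 5440.
Period 2:
Births: 14851 × 0.348 = 5168
15–29: 1183 × 0.953 = 1127
30–44: 6766 × 0.951 = 6434
45+: 14851 × 0.922 + 5440 × 0.45 = 13693 + 2448 = 16141
Net migration: 30–44 − 80 → 6354; 45+ − 260 → 15881
Giving 5168 / 1127 / 6354 / 15881.

5168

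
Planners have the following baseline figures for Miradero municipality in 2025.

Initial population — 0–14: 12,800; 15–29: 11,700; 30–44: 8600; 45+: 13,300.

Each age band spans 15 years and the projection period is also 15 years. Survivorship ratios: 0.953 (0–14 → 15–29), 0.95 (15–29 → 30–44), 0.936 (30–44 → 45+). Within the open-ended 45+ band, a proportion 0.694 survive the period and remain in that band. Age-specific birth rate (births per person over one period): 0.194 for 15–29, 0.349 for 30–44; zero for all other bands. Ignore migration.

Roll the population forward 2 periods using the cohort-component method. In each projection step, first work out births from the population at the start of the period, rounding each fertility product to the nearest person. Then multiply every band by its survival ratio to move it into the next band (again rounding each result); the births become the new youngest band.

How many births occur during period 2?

Period 1:
Births: 11700 × 0.194 = 2270 ; 8600 × 0.349 = 3001 → total 5271
15–29: 12800 × 0.953 = 12198
30–44: 11700 × 0.95 = 11115
45+: 8600 × 0.936 + 13300 × 0.694 = 8050 + 9230 = 17280
Giving 5271 / 12198 / 11115 / 17280.
Period 2:
Births: 12198 × 0.194 = 2366 ; 11115 × 0.349 = 3879 → total 6245
15–29: 5271 × 0.953 = 5023
30–44: 12198 × 0.95 = 11588
45+: 11115 × 0.936 + 17280 × 0.694 = 10404 + 11992 = 22396
Giving 6245 / 5023 / 11588 / 22396.

6245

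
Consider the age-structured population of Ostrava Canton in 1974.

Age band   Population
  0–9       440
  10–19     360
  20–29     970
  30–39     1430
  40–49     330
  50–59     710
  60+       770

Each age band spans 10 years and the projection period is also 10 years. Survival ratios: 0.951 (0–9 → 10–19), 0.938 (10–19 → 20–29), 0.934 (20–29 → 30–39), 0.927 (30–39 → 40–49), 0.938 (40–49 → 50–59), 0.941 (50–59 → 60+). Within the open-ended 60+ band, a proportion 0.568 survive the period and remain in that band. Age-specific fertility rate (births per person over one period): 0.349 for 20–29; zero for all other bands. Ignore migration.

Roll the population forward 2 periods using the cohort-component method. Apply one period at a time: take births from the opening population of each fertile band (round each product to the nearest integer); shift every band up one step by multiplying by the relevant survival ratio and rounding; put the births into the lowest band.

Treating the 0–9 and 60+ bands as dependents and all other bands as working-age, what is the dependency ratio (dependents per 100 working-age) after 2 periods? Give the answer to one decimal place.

Let group 1 be 0–9 through group 7 = 60+.
Period 1.
Births: 970 × 0.349 = 339
Group 2: 440 × 0.951 = 418
Group 3: 360 × 0.938 = 338
Group 4: 970 × 0.934 = 906
Group 5: 1430 × 0.927 = 1326
Group 6: 330 × 0.938 = 310
Group 7: 710 × 0.941 + 770 × 0.568 = 668 + 437 = 1105
Population now: 0–9=339, 10–19=418, 20–29=338, 30–39=906, 40–49=1326, 50–59=310, 60+=1105
Period 2.
Births: 338 × 0.349 = 118
Group 2: 339 × 0.951 = 322
Group 3: 418 × 0.938 = 392
Group 4: 338 × 0.934 = 316
Group 5: 906 × 0.927 = 840
Group 6: 1326 × 0.938 = 1244
Group 7: 310 × 0.941 + 1105 × 0.568 = 292 + 628 = 920
Population now: 0–9=118, 10–19=322, 20–29=392, 30–39=316, 40–49=840, 50–59=1244, 60+=920
Dependents (band 0–9 + band 60+) = 118 + 920 = 1038; working-age = 3114; ratio = 1038/3114 × 100 = 33.3

33.3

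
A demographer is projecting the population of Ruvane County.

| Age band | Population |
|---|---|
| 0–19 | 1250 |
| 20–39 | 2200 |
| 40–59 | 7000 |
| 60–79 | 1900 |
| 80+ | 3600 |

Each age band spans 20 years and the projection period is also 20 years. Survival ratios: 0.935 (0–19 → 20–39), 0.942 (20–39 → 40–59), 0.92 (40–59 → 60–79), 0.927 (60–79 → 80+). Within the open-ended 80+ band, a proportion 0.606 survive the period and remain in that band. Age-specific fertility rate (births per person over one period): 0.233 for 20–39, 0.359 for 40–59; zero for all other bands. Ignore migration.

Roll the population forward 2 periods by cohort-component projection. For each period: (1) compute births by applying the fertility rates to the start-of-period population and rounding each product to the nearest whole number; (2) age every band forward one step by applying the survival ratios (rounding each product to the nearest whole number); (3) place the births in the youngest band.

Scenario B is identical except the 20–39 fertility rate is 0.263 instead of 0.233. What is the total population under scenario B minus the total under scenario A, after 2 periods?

Numbering the bands 1..5 from youngest to oldest:
Period 1.
Births: 2200 × 0.233 = 513, 7000 × 0.359 = 2513 — total 3026
Band 2: 1250 × 0.935 = 1169
Band 3: 2200 × 0.942 = 2072
Band 4: 7000 × 0.92 = 6440
Band 5: 1900 × 0.927 + 3600 × 0.606 = 1761 + 2182 = 3943
End of period: [3026, 1169, 2072, 6440, 3943]
Period 2.
Births: 1169 × 0.233 = 272, 2072 × 0.359 = 744 — total 1016
Band 2: 3026 × 0.935 = 2829
Band 3: 1169 × 0.942 = 1101
Band 4: 2072 × 0.92 = 1906
Band 5: 6440 × 0.927 + 3943 × 0.606 = 5970 + 2389 = 8359
End of period: [1016, 2829, 1101, 1906, 8359]
Scenario A total after 2 periods: 15211
Scenario B projection —
Period 1.
Births: 2200 × 0.263 = 579, 7000 × 0.359 = 2513 — total 3092
Band 2: 1250 × 0.935 = 1169
Band 3: 2200 × 0.942 = 2072
Band 4: 7000 × 0.92 = 6440
Band 5: 1900 × 0.927 + 3600 × 0.606 = 1761 + 2182 = 3943
End of period: [3092, 1169, 2072, 6440, 3943]
Period 2.
Births: 1169 × 0.263 = 307, 2072 × 0.359 = 744 — total 1051
Band 2: 3092 × 0.935 = 2891
Band 3: 1169 × 0.942 = 1101
Band 4: 2072 × 0.92 = 1906
Band 5: 6440 × 0.927 + 3943 × 0.606 = 5970 + 2389 = 8359
End of period: [1051, 2891, 1101, 1906, 8359]
Scenario B total after 2 periods: 15308
Difference B − A = 15308 − 15211 = 97

97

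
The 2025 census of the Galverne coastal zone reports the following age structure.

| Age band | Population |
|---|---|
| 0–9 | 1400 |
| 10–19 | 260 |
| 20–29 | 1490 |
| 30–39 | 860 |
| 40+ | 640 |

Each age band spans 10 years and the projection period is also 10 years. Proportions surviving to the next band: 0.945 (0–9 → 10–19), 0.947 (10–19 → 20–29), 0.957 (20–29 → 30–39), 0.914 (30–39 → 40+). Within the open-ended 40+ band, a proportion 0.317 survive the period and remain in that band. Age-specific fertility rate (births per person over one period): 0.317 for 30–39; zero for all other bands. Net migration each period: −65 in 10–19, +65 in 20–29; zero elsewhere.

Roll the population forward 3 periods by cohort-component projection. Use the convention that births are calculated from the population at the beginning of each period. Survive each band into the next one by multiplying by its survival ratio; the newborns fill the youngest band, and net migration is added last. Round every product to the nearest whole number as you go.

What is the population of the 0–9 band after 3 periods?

94

(Bands numbered youngest = 1 to oldest = 5.)
Period 1.
Births: 860 × 0.317 = 273
Band 2: 1400 × 0.945 = 1323
Band 3: 260 × 0.947 = 246
Band 4: 1490 × 0.957 = 1426
Band 5: 860 × 0.914 + 640 × 0.317 = 786 + 203 = 989
Net migration: Band 2 − 65 → 1258; Band 3 + 65 → 311
Giving 273 / 1258 / 311 / 1426 / 989.
Period 2.
Births: 1426 × 0.317 = 452
Band 2: 273 × 0.945 = 258
Band 3: 1258 × 0.947 = 1191
Band 4: 311 × 0.957 = 298
Band 5: 1426 × 0.914 + 989 × 0.317 = 1303 + 314 = 1617
Net migration: Band 2 − 65 → 193; Band 3 + 65 → 1256
Giving 452 / 193 / 1256 / 298 / 1617.
Period 3.
Births: 298 × 0.317 = 94
Band 2: 452 × 0.945 = 427
Band 3: 193 × 0.947 = 183
Band 4: 1256 × 0.957 = 1202
Band 5: 298 × 0.914 + 1617 × 0.317 = 272 + 513 = 785
Net migration: Band 2 − 65 → 362; Band 3 + 65 → 248
Giving 94 / 362 / 248 / 1202 / 785.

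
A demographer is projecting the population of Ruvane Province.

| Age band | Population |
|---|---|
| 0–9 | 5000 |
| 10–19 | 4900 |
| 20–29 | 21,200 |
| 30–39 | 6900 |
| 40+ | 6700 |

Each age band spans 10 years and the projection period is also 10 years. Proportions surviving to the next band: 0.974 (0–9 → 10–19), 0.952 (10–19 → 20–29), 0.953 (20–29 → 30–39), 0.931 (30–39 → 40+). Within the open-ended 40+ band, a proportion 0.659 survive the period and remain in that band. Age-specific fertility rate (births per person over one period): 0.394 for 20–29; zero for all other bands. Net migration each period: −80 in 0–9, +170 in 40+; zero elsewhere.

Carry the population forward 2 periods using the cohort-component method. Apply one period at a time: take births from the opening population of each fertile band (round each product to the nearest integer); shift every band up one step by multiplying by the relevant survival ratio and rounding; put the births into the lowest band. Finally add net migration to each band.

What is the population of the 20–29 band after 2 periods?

(Groups numbered youngest = 1 to oldest = 5.)
[period 1]
Births: 21200 * 0.394 = 8353
Group 2: 5000 * 0.974 = 4870
Group 3: 4900 * 0.952 = 4665
Group 4: 21200 * 0.953 = 20204
Group 5: 6900 * 0.931 + 6700 * 0.659 = 6424 + 4415 = 10839
Net migration: Group 1 − 80 → 8273; Group 5 + 170 → 11009
Population now: 0–9=8273, 10–19=4870, 20–29=4665, 30–39=20204, 40+=11009
[period 2]
Births: 4665 * 0.394 = 1838
Group 2: 8273 * 0.974 = 8058
Group 3: 4870 * 0.952 = 4636
Group 4: 4665 * 0.953 = 4446
Group 5: 20204 * 0.931 + 11009 * 0.659 = 18810 + 7255 = 26065
Net migration: Group 1 − 80 → 1758; Group 5 + 170 → 26235
Population now: 0–9=1758, 10–19=8058, 20–29=4636, 30–39=4446, 40+=26235

4636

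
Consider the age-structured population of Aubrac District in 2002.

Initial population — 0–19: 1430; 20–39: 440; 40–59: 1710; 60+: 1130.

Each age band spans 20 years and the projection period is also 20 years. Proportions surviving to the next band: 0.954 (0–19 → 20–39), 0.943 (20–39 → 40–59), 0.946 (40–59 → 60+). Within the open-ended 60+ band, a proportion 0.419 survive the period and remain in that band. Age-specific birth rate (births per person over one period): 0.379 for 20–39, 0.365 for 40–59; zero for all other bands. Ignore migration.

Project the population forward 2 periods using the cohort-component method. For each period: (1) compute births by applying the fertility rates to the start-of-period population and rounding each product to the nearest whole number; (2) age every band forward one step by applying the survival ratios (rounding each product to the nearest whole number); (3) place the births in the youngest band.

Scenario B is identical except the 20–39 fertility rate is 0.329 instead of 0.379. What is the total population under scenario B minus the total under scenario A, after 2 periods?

-89

(Groups numbered youngest = 1 to oldest = 4.)
Period 1.
Births: 440 × 0.379 = 167, 1710 × 0.365 = 624 → 791
Group 2: 1430 × 0.954 = 1364
Group 3: 440 × 0.943 = 415
Group 4: 1710 × 0.946 + 1130 × 0.419 = 1618 + 473 = 2091
Population now: 0–19=791, 20–39=1364, 40–59=415, 60+=2091
Period 2.
Births: 1364 × 0.379 = 517, 415 × 0.365 = 151 → 668
Group 2: 791 × 0.954 = 755
Group 3: 1364 × 0.943 = 1286
Group 4: 415 × 0.946 + 2091 × 0.419 = 393 + 876 = 1269
Population now: 0–19=668, 20–39=755, 40–59=1286, 60+=1269
Scenario A total after 2 periods: 3978
Scenario B projection —
Period 1.
Births: 440 × 0.329 = 145, 1710 × 0.365 = 624 → 769
Group 2: 1430 × 0.954 = 1364
Group 3: 440 × 0.943 = 415
Group 4: 1710 × 0.946 + 1130 × 0.419 = 1618 + 473 = 2091
Population now: 0–19=769, 20–39=1364, 40–59=415, 60+=2091
Period 2.
Births: 1364 × 0.329 = 449, 415 × 0.365 = 151 → 600
Group 2: 769 × 0.954 = 734
Group 3: 1364 × 0.943 = 1286
Group 4: 415 × 0.946 + 2091 × 0.419 = 393 + 876 = 1269
Population now: 0–19=600, 20–39=734, 40–59=1286, 60+=1269
Scenario B total after 2 periods: 3889
Difference B − A = 3889 − 3978 = -89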